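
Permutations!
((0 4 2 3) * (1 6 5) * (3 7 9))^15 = ((0 4 2 7 9 3)(1 6 5))^15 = (0 7)(2 3)(4 9)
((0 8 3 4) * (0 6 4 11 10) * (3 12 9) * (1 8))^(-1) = ((0 1 8 12 9 3 11 10)(4 6))^(-1) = (0 10 11 3 9 12 8 1)(4 6)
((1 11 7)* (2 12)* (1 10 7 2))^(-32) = (12)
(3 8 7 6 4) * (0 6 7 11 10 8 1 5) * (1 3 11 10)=(0 6 4 11 1 5)(8 10)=[6, 5, 2, 3, 11, 0, 4, 7, 10, 9, 8, 1]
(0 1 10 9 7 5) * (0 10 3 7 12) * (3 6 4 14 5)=[1, 6, 2, 7, 14, 10, 4, 3, 8, 12, 9, 11, 0, 13, 5]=(0 1 6 4 14 5 10 9 12)(3 7)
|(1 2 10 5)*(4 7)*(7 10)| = 6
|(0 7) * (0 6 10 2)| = 5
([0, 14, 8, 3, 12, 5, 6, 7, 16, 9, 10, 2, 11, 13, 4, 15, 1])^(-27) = [0, 2, 4, 3, 16, 5, 6, 7, 12, 9, 10, 14, 1, 13, 8, 15, 11]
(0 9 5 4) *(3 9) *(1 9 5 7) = (0 3 5 4)(1 9 7) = [3, 9, 2, 5, 0, 4, 6, 1, 8, 7]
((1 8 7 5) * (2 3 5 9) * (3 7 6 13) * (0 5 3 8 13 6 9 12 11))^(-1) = (0 11 12 7 2 9 8 13 1 5)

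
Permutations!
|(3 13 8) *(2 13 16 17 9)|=|(2 13 8 3 16 17 9)|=7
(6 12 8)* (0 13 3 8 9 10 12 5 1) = [13, 0, 2, 8, 4, 1, 5, 7, 6, 10, 12, 11, 9, 3] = (0 13 3 8 6 5 1)(9 10 12)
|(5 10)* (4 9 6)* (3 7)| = 6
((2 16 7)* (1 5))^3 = (16)(1 5)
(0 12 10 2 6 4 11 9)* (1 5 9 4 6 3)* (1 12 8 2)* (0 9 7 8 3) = (0 3 12 10 1 5 7 8 2)(4 11) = [3, 5, 0, 12, 11, 7, 6, 8, 2, 9, 1, 4, 10]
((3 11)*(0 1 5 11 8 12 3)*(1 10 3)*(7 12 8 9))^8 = (0 11 5 1 12 7 9 3 10)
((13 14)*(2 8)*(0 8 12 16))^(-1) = ((0 8 2 12 16)(13 14))^(-1) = (0 16 12 2 8)(13 14)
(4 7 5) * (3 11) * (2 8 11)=(2 8 11 3)(4 7 5)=[0, 1, 8, 2, 7, 4, 6, 5, 11, 9, 10, 3]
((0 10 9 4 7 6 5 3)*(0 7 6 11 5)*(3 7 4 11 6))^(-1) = ((0 10 9 11 5 7 6)(3 4))^(-1) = (0 6 7 5 11 9 10)(3 4)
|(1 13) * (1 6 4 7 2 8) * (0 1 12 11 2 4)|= 4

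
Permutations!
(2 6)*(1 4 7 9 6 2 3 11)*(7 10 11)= (1 4 10 11)(3 7 9 6)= [0, 4, 2, 7, 10, 5, 3, 9, 8, 6, 11, 1]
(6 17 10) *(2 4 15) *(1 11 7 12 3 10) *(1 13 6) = (1 11 7 12 3 10)(2 4 15)(6 17 13) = [0, 11, 4, 10, 15, 5, 17, 12, 8, 9, 1, 7, 3, 6, 14, 2, 16, 13]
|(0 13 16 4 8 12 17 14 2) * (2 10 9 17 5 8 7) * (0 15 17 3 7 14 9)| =6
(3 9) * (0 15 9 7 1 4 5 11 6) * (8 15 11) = (0 11 6)(1 4 5 8 15 9 3 7) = [11, 4, 2, 7, 5, 8, 0, 1, 15, 3, 10, 6, 12, 13, 14, 9]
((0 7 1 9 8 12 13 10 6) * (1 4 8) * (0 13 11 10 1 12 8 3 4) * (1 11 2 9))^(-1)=((0 7)(2 9 12)(3 4)(6 13 11 10))^(-1)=(0 7)(2 12 9)(3 4)(6 10 11 13)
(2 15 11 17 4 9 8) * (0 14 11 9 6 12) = (0 14 11 17 4 6 12)(2 15 9 8) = [14, 1, 15, 3, 6, 5, 12, 7, 2, 8, 10, 17, 0, 13, 11, 9, 16, 4]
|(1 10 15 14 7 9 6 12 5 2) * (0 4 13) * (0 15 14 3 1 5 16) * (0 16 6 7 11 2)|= 22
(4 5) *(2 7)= [0, 1, 7, 3, 5, 4, 6, 2]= (2 7)(4 5)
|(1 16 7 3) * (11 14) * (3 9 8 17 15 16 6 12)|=|(1 6 12 3)(7 9 8 17 15 16)(11 14)|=12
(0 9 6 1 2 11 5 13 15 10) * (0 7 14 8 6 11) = (0 9 11 5 13 15 10 7 14 8 6 1 2) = [9, 2, 0, 3, 4, 13, 1, 14, 6, 11, 7, 5, 12, 15, 8, 10]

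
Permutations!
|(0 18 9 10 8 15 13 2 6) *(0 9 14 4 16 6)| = 12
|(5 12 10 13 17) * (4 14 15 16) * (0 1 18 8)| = 20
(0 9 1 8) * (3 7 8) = (0 9 1 3 7 8) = [9, 3, 2, 7, 4, 5, 6, 8, 0, 1]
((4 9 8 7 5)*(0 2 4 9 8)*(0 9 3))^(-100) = ((9)(0 2 4 8 7 5 3))^(-100) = (9)(0 5 8 2 3 7 4)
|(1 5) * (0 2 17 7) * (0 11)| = |(0 2 17 7 11)(1 5)| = 10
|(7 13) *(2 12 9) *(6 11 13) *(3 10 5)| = 12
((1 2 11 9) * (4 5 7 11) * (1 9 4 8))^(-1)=(1 8 2)(4 11 7 5)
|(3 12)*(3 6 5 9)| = 5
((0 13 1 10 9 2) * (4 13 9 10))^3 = (13)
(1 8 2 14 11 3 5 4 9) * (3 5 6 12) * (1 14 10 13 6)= [0, 8, 10, 1, 9, 4, 12, 7, 2, 14, 13, 5, 3, 6, 11]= (1 8 2 10 13 6 12 3)(4 9 14 11 5)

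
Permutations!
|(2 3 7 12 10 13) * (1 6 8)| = |(1 6 8)(2 3 7 12 10 13)| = 6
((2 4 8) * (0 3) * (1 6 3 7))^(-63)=((0 7 1 6 3)(2 4 8))^(-63)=(8)(0 1 3 7 6)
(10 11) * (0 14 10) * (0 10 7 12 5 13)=[14, 1, 2, 3, 4, 13, 6, 12, 8, 9, 11, 10, 5, 0, 7]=(0 14 7 12 5 13)(10 11)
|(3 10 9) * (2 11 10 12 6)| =|(2 11 10 9 3 12 6)| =7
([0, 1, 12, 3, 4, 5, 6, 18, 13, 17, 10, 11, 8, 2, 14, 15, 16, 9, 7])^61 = (2 12 8 13)(7 18)(9 17)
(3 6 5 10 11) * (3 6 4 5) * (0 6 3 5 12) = (0 6 5 10 11 3 4 12) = [6, 1, 2, 4, 12, 10, 5, 7, 8, 9, 11, 3, 0]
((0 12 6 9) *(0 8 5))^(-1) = (0 5 8 9 6 12)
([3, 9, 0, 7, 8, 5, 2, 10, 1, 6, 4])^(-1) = (0 2 6 9 1 8 4 10 7 3)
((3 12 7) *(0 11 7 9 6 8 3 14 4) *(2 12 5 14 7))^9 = ((0 11 2 12 9 6 8 3 5 14 4))^9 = (0 14 3 6 12 11 4 5 8 9 2)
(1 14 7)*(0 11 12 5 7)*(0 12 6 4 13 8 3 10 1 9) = (0 11 6 4 13 8 3 10 1 14 12 5 7 9) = [11, 14, 2, 10, 13, 7, 4, 9, 3, 0, 1, 6, 5, 8, 12]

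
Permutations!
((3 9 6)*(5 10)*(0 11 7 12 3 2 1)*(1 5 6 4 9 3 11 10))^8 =(0 6 5)(1 10 2)(7 11 12)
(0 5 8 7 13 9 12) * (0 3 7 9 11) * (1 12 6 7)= (0 5 8 9 6 7 13 11)(1 12 3)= [5, 12, 2, 1, 4, 8, 7, 13, 9, 6, 10, 0, 3, 11]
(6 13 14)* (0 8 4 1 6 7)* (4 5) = (0 8 5 4 1 6 13 14 7) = [8, 6, 2, 3, 1, 4, 13, 0, 5, 9, 10, 11, 12, 14, 7]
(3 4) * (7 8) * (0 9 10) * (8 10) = (0 9 8 7 10)(3 4) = [9, 1, 2, 4, 3, 5, 6, 10, 7, 8, 0]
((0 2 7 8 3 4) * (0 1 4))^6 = ((0 2 7 8 3)(1 4))^6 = (0 2 7 8 3)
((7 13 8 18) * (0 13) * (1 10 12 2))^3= (0 18 13 7 8)(1 2 12 10)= ((0 13 8 18 7)(1 10 12 2))^3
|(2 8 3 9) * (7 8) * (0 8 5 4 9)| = 15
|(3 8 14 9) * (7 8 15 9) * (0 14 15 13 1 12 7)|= 8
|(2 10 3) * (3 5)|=|(2 10 5 3)|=4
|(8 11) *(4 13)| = 2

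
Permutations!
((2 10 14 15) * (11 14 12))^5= (2 15 14 11 12 10)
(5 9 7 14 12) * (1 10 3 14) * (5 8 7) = (1 10 3 14 12 8 7)(5 9) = [0, 10, 2, 14, 4, 9, 6, 1, 7, 5, 3, 11, 8, 13, 12]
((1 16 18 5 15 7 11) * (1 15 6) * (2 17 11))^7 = ((1 16 18 5 6)(2 17 11 15 7))^7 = (1 18 6 16 5)(2 11 7 17 15)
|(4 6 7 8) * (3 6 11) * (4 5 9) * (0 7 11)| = 6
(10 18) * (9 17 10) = [0, 1, 2, 3, 4, 5, 6, 7, 8, 17, 18, 11, 12, 13, 14, 15, 16, 10, 9] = (9 17 10 18)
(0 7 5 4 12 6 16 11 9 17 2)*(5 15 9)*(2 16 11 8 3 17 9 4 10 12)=(0 7 15 4 2)(3 17 16 8)(5 10 12 6 11)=[7, 1, 0, 17, 2, 10, 11, 15, 3, 9, 12, 5, 6, 13, 14, 4, 8, 16]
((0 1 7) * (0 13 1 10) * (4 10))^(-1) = ((0 4 10)(1 7 13))^(-1) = (0 10 4)(1 13 7)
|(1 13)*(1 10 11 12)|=5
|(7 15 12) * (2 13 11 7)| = |(2 13 11 7 15 12)| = 6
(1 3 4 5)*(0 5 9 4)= (0 5 1 3)(4 9)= [5, 3, 2, 0, 9, 1, 6, 7, 8, 4]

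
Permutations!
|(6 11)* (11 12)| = |(6 12 11)| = 3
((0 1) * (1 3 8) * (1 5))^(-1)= ((0 3 8 5 1))^(-1)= (0 1 5 8 3)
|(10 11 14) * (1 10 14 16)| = 4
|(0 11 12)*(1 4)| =|(0 11 12)(1 4)| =6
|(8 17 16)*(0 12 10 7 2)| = |(0 12 10 7 2)(8 17 16)| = 15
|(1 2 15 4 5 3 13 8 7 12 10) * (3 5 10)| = 5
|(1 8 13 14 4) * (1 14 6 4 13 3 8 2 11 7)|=|(1 2 11 7)(3 8)(4 14 13 6)|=4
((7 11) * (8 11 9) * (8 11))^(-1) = ((7 9 11))^(-1) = (7 11 9)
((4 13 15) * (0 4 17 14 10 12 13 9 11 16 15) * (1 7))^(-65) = (0 4 9 11 16 15 17 14 10 12 13)(1 7)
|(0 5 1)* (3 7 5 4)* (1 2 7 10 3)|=6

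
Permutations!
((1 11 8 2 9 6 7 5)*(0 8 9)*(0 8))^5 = ((1 11 9 6 7 5)(2 8))^5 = (1 5 7 6 9 11)(2 8)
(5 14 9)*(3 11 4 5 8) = (3 11 4 5 14 9 8) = [0, 1, 2, 11, 5, 14, 6, 7, 3, 8, 10, 4, 12, 13, 9]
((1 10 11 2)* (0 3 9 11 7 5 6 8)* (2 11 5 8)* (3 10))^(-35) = (11)(0 10 7 8)(1 3 9 5 6 2)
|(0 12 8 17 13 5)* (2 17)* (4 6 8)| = 9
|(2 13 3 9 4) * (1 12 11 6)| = |(1 12 11 6)(2 13 3 9 4)| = 20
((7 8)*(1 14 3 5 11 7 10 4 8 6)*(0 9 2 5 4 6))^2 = (0 2 11)(1 3 8 6 14 4 10)(5 7 9)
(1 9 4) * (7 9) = (1 7 9 4) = [0, 7, 2, 3, 1, 5, 6, 9, 8, 4]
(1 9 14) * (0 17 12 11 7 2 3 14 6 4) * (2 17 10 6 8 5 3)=[10, 9, 2, 14, 0, 3, 4, 17, 5, 8, 6, 7, 11, 13, 1, 15, 16, 12]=(0 10 6 4)(1 9 8 5 3 14)(7 17 12 11)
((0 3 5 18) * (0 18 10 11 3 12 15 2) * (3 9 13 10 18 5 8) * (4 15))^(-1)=((0 12 4 15 2)(3 8)(5 18)(9 13 10 11))^(-1)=(0 2 15 4 12)(3 8)(5 18)(9 11 10 13)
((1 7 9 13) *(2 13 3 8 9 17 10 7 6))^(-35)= (1 6 2 13)(3 8 9)(7 17 10)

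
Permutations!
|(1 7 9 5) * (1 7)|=3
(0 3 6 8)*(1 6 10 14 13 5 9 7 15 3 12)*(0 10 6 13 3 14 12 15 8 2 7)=(0 15 14 3 6 2 7 8 10 12 1 13 5 9)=[15, 13, 7, 6, 4, 9, 2, 8, 10, 0, 12, 11, 1, 5, 3, 14]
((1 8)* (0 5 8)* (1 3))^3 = (0 3 5 1 8)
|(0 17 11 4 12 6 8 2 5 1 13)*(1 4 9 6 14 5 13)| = 8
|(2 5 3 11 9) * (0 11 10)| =7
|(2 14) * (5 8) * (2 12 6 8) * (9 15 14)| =|(2 9 15 14 12 6 8 5)| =8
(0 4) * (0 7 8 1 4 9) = (0 9)(1 4 7 8) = [9, 4, 2, 3, 7, 5, 6, 8, 1, 0]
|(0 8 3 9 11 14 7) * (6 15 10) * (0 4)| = |(0 8 3 9 11 14 7 4)(6 15 10)| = 24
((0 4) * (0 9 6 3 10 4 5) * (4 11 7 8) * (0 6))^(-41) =(0 9 4 8 7 11 10 3 6 5)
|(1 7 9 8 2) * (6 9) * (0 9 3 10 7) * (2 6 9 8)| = |(0 8 6 3 10 7 9 2 1)| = 9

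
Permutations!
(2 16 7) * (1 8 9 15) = (1 8 9 15)(2 16 7) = [0, 8, 16, 3, 4, 5, 6, 2, 9, 15, 10, 11, 12, 13, 14, 1, 7]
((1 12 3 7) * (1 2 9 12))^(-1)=((2 9 12 3 7))^(-1)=(2 7 3 12 9)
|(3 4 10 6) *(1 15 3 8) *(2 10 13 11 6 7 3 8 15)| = |(1 2 10 7 3 4 13 11 6 15 8)| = 11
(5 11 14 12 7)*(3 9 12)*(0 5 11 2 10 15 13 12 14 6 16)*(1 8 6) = (0 5 2 10 15 13 12 7 11 1 8 6 16)(3 9 14) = [5, 8, 10, 9, 4, 2, 16, 11, 6, 14, 15, 1, 7, 12, 3, 13, 0]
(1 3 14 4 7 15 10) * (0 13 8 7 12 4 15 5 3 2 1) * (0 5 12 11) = (0 13 8 7 12 4 11)(1 2)(3 14 15 10 5) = [13, 2, 1, 14, 11, 3, 6, 12, 7, 9, 5, 0, 4, 8, 15, 10]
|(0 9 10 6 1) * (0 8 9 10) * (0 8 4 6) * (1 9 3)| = 6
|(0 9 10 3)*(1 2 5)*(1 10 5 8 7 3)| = 9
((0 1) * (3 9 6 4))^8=(9)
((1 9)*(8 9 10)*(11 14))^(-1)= (1 9 8 10)(11 14)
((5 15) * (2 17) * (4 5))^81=(2 17)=((2 17)(4 5 15))^81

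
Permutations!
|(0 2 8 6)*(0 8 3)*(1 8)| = 3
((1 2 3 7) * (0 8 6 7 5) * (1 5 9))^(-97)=((0 8 6 7 5)(1 2 3 9))^(-97)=(0 7 8 5 6)(1 9 3 2)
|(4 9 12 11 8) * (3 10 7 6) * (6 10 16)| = |(3 16 6)(4 9 12 11 8)(7 10)| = 30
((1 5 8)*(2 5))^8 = (8)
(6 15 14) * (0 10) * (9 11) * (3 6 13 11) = (0 10)(3 6 15 14 13 11 9) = [10, 1, 2, 6, 4, 5, 15, 7, 8, 3, 0, 9, 12, 11, 13, 14]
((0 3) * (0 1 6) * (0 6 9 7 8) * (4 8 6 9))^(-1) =(0 8 4 1 3)(6 7 9)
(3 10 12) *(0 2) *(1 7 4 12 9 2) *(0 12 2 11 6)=(0 1 7 4 2 12 3 10 9 11 6)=[1, 7, 12, 10, 2, 5, 0, 4, 8, 11, 9, 6, 3]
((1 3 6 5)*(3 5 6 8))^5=(1 5)(3 8)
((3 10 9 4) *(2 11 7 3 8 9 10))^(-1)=((2 11 7 3)(4 8 9))^(-1)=(2 3 7 11)(4 9 8)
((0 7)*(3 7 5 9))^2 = ((0 5 9 3 7))^2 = (0 9 7 5 3)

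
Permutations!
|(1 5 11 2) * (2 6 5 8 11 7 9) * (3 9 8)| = |(1 3 9 2)(5 7 8 11 6)| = 20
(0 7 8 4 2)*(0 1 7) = [0, 7, 1, 3, 2, 5, 6, 8, 4] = (1 7 8 4 2)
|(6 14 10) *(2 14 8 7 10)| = 4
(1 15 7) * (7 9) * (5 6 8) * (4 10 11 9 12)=(1 15 12 4 10 11 9 7)(5 6 8)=[0, 15, 2, 3, 10, 6, 8, 1, 5, 7, 11, 9, 4, 13, 14, 12]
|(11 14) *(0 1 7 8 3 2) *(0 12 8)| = 12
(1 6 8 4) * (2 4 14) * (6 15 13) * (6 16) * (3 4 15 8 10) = (1 8 14 2 15 13 16 6 10 3 4) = [0, 8, 15, 4, 1, 5, 10, 7, 14, 9, 3, 11, 12, 16, 2, 13, 6]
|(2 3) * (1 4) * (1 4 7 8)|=6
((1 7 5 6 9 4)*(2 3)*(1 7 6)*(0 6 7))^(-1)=((0 6 9 4)(1 7 5)(2 3))^(-1)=(0 4 9 6)(1 5 7)(2 3)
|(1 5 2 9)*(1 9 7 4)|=|(9)(1 5 2 7 4)|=5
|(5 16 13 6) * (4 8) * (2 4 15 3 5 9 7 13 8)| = 20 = |(2 4)(3 5 16 8 15)(6 9 7 13)|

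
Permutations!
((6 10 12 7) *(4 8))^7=(4 8)(6 7 12 10)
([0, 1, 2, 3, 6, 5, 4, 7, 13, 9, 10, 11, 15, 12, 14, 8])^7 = [0, 1, 2, 3, 6, 5, 4, 7, 15, 9, 10, 11, 13, 8, 14, 12]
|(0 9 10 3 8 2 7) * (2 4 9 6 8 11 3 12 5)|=|(0 6 8 4 9 10 12 5 2 7)(3 11)|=10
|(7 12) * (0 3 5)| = 6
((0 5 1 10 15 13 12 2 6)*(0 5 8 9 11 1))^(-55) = (0 10 6 11 12 8 15 5 1 2 9 13)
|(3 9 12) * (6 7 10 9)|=|(3 6 7 10 9 12)|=6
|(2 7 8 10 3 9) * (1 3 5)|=|(1 3 9 2 7 8 10 5)|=8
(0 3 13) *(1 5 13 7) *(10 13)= (0 3 7 1 5 10 13)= [3, 5, 2, 7, 4, 10, 6, 1, 8, 9, 13, 11, 12, 0]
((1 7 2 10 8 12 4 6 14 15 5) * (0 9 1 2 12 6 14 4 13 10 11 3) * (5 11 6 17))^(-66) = ((0 9 1 7 12 13 10 8 17 5 2 6 4 14 15 11 3))^(-66) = (0 1 12 10 17 2 4 15 3 9 7 13 8 5 6 14 11)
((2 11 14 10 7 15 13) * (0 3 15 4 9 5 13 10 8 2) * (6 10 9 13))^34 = ((0 3 15 9 5 6 10 7 4 13)(2 11 14 8))^34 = (0 5 4 15 10)(2 14)(3 6 13 9 7)(8 11)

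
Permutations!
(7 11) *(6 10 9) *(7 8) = (6 10 9)(7 11 8) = [0, 1, 2, 3, 4, 5, 10, 11, 7, 6, 9, 8]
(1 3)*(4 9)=(1 3)(4 9)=[0, 3, 2, 1, 9, 5, 6, 7, 8, 4]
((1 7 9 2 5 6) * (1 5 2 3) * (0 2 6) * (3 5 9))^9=(0 5 9 6 2)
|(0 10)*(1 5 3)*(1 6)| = |(0 10)(1 5 3 6)| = 4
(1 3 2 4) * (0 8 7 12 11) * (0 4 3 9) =(0 8 7 12 11 4 1 9)(2 3) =[8, 9, 3, 2, 1, 5, 6, 12, 7, 0, 10, 4, 11]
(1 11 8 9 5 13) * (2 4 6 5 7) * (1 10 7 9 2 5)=[0, 11, 4, 3, 6, 13, 1, 5, 2, 9, 7, 8, 12, 10]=(1 11 8 2 4 6)(5 13 10 7)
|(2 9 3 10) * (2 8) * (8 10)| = 4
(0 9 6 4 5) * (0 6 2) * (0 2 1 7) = (0 9 1 7)(4 5 6) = [9, 7, 2, 3, 5, 6, 4, 0, 8, 1]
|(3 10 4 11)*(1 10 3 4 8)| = 6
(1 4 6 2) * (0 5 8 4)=[5, 0, 1, 3, 6, 8, 2, 7, 4]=(0 5 8 4 6 2 1)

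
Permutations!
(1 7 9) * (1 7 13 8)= (1 13 8)(7 9)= [0, 13, 2, 3, 4, 5, 6, 9, 1, 7, 10, 11, 12, 8]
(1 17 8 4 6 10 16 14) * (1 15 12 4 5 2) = [0, 17, 1, 3, 6, 2, 10, 7, 5, 9, 16, 11, 4, 13, 15, 12, 14, 8] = (1 17 8 5 2)(4 6 10 16 14 15 12)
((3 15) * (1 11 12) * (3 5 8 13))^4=(1 11 12)(3 13 8 5 15)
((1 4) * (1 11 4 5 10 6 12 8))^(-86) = (1 12 10)(5 8 6)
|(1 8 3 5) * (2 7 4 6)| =4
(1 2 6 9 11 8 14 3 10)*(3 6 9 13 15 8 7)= (1 2 9 11 7 3 10)(6 13 15 8 14)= [0, 2, 9, 10, 4, 5, 13, 3, 14, 11, 1, 7, 12, 15, 6, 8]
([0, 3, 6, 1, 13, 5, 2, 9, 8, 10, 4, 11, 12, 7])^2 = (4 7 10 13 9)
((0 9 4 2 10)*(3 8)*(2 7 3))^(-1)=(0 10 2 8 3 7 4 9)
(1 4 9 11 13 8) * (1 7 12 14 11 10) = (1 4 9 10)(7 12 14 11 13 8) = [0, 4, 2, 3, 9, 5, 6, 12, 7, 10, 1, 13, 14, 8, 11]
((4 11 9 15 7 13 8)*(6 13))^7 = ((4 11 9 15 7 6 13 8))^7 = (4 8 13 6 7 15 9 11)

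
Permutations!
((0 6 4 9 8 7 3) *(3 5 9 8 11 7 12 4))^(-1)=(0 3 6)(4 12 8)(5 7 11 9)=((0 6 3)(4 8 12)(5 9 11 7))^(-1)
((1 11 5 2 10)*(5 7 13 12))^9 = ((1 11 7 13 12 5 2 10))^9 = (1 11 7 13 12 5 2 10)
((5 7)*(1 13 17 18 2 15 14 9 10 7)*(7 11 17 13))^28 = ((1 7 5)(2 15 14 9 10 11 17 18))^28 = (1 7 5)(2 10)(9 18)(11 15)(14 17)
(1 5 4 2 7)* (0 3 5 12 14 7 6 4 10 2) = (0 3 5 10 2 6 4)(1 12 14 7) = [3, 12, 6, 5, 0, 10, 4, 1, 8, 9, 2, 11, 14, 13, 7]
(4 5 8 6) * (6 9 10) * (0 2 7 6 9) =(0 2 7 6 4 5 8)(9 10) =[2, 1, 7, 3, 5, 8, 4, 6, 0, 10, 9]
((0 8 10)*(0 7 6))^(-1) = (0 6 7 10 8)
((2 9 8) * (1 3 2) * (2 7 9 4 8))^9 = ((1 3 7 9 2 4 8))^9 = (1 7 2 8 3 9 4)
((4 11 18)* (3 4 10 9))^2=((3 4 11 18 10 9))^2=(3 11 10)(4 18 9)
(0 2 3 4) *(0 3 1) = [2, 0, 1, 4, 3] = (0 2 1)(3 4)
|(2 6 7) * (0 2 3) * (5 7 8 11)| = 8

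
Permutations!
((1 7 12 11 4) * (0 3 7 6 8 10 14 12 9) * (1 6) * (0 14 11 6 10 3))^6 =(3 8 6 12 14 9 7)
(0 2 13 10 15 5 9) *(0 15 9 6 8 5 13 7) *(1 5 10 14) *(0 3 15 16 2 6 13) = (0 6 8 10 9 16 2 7 3 15)(1 5 13 14) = [6, 5, 7, 15, 4, 13, 8, 3, 10, 16, 9, 11, 12, 14, 1, 0, 2]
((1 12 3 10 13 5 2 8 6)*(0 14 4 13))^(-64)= (0 1 5)(2 14 12)(3 8 4)(6 13 10)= ((0 14 4 13 5 2 8 6 1 12 3 10))^(-64)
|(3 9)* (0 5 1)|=|(0 5 1)(3 9)|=6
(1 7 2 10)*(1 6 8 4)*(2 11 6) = [0, 7, 10, 3, 1, 5, 8, 11, 4, 9, 2, 6] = (1 7 11 6 8 4)(2 10)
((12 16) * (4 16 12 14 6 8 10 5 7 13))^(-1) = (4 13 7 5 10 8 6 14 16)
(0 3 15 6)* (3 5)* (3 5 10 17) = [10, 1, 2, 15, 4, 5, 0, 7, 8, 9, 17, 11, 12, 13, 14, 6, 16, 3] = (0 10 17 3 15 6)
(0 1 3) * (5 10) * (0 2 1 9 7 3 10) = (0 9 7 3 2 1 10 5) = [9, 10, 1, 2, 4, 0, 6, 3, 8, 7, 5]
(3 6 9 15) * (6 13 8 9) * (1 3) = (1 3 13 8 9 15) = [0, 3, 2, 13, 4, 5, 6, 7, 9, 15, 10, 11, 12, 8, 14, 1]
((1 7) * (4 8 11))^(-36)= ((1 7)(4 8 11))^(-36)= (11)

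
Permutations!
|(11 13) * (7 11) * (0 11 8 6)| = 6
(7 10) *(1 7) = (1 7 10) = [0, 7, 2, 3, 4, 5, 6, 10, 8, 9, 1]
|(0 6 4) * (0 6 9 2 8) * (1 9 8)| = 6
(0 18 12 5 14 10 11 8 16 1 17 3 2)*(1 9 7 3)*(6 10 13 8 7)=(0 18 12 5 14 13 8 16 9 6 10 11 7 3 2)(1 17)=[18, 17, 0, 2, 4, 14, 10, 3, 16, 6, 11, 7, 5, 8, 13, 15, 9, 1, 12]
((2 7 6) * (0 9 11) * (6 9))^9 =(0 7)(2 11)(6 9)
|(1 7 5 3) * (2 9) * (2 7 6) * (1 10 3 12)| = |(1 6 2 9 7 5 12)(3 10)| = 14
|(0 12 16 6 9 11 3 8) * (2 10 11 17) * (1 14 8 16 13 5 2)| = |(0 12 13 5 2 10 11 3 16 6 9 17 1 14 8)| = 15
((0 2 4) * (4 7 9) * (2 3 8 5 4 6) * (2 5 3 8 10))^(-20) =(10)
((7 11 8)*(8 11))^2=(11)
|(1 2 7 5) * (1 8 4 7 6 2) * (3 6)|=|(2 3 6)(4 7 5 8)|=12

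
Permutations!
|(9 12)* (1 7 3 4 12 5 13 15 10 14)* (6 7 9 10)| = |(1 9 5 13 15 6 7 3 4 12 10 14)| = 12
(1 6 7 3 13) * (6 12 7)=(1 12 7 3 13)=[0, 12, 2, 13, 4, 5, 6, 3, 8, 9, 10, 11, 7, 1]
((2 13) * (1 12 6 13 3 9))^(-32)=((1 12 6 13 2 3 9))^(-32)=(1 13 9 6 3 12 2)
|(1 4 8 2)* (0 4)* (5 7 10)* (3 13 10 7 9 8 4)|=|(0 3 13 10 5 9 8 2 1)|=9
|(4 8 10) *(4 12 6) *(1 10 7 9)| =8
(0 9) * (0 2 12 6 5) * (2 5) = [9, 1, 12, 3, 4, 0, 2, 7, 8, 5, 10, 11, 6] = (0 9 5)(2 12 6)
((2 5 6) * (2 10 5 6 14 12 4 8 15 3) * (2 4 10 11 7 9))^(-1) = ((2 6 11 7 9)(3 4 8 15)(5 14 12 10))^(-1) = (2 9 7 11 6)(3 15 8 4)(5 10 12 14)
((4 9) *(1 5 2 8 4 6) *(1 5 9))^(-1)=(1 4 8 2 5 6 9)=((1 9 6 5 2 8 4))^(-1)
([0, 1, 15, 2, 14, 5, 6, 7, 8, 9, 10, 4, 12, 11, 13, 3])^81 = (15)(4 14 13 11)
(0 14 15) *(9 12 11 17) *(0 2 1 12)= (0 14 15 2 1 12 11 17 9)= [14, 12, 1, 3, 4, 5, 6, 7, 8, 0, 10, 17, 11, 13, 15, 2, 16, 9]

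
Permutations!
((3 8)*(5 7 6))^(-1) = ((3 8)(5 7 6))^(-1) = (3 8)(5 6 7)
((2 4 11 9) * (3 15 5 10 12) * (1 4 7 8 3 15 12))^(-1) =(1 10 5 15 12 3 8 7 2 9 11 4)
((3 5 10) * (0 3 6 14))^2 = ((0 3 5 10 6 14))^2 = (0 5 6)(3 10 14)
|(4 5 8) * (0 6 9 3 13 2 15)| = |(0 6 9 3 13 2 15)(4 5 8)| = 21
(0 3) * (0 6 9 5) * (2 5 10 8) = (0 3 6 9 10 8 2 5) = [3, 1, 5, 6, 4, 0, 9, 7, 2, 10, 8]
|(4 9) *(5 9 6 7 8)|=6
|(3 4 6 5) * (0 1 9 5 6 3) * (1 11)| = 10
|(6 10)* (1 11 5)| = |(1 11 5)(6 10)| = 6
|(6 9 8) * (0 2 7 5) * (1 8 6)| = 4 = |(0 2 7 5)(1 8)(6 9)|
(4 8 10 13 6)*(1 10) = (1 10 13 6 4 8) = [0, 10, 2, 3, 8, 5, 4, 7, 1, 9, 13, 11, 12, 6]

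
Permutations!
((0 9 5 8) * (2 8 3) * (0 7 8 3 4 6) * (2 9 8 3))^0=(9)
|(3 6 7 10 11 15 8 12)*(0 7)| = 9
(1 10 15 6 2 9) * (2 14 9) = [0, 10, 2, 3, 4, 5, 14, 7, 8, 1, 15, 11, 12, 13, 9, 6] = (1 10 15 6 14 9)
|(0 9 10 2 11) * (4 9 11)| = 4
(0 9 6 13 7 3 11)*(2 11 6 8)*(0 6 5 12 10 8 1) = (0 9 1)(2 11 6 13 7 3 5 12 10 8) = [9, 0, 11, 5, 4, 12, 13, 3, 2, 1, 8, 6, 10, 7]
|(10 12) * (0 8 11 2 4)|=10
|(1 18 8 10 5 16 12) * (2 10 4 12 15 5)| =30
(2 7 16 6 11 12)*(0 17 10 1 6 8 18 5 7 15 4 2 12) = (0 17 10 1 6 11)(2 15 4)(5 7 16 8 18) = [17, 6, 15, 3, 2, 7, 11, 16, 18, 9, 1, 0, 12, 13, 14, 4, 8, 10, 5]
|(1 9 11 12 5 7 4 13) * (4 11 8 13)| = 4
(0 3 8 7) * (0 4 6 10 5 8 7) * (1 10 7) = (0 3 1 10 5 8)(4 6 7) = [3, 10, 2, 1, 6, 8, 7, 4, 0, 9, 5]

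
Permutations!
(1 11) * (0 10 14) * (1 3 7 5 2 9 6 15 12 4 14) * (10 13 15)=(0 13 15 12 4 14)(1 11 3 7 5 2 9 6 10)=[13, 11, 9, 7, 14, 2, 10, 5, 8, 6, 1, 3, 4, 15, 0, 12]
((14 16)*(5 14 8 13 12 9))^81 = (5 13 14 12 16 9 8)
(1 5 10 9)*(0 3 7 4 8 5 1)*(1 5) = (0 3 7 4 8 1 5 10 9) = [3, 5, 2, 7, 8, 10, 6, 4, 1, 0, 9]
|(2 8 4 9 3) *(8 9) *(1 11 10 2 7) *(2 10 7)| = 6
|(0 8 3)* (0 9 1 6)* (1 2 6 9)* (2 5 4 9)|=6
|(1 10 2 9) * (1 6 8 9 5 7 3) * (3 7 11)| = |(1 10 2 5 11 3)(6 8 9)| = 6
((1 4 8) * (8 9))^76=(9)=((1 4 9 8))^76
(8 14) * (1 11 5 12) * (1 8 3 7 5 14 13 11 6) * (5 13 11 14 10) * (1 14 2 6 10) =(1 10 5 12 8 11)(2 6 14 3 7 13) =[0, 10, 6, 7, 4, 12, 14, 13, 11, 9, 5, 1, 8, 2, 3]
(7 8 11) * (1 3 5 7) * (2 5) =(1 3 2 5 7 8 11) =[0, 3, 5, 2, 4, 7, 6, 8, 11, 9, 10, 1]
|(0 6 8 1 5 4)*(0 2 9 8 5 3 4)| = |(0 6 5)(1 3 4 2 9 8)| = 6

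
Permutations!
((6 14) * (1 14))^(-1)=(1 6 14)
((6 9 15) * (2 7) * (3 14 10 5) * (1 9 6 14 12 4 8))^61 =((1 9 15 14 10 5 3 12 4 8)(2 7))^61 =(1 9 15 14 10 5 3 12 4 8)(2 7)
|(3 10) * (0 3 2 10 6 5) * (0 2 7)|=7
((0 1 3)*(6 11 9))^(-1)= (0 3 1)(6 9 11)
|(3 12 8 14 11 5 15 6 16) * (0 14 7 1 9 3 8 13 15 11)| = 10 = |(0 14)(1 9 3 12 13 15 6 16 8 7)(5 11)|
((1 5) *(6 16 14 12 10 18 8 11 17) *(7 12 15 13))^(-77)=((1 5)(6 16 14 15 13 7 12 10 18 8 11 17))^(-77)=(1 5)(6 10 14 8 13 17 12 16 18 15 11 7)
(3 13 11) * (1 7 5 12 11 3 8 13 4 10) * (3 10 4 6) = [0, 7, 2, 6, 4, 12, 3, 5, 13, 9, 1, 8, 11, 10] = (1 7 5 12 11 8 13 10)(3 6)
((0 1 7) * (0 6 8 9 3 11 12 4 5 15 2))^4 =((0 1 7 6 8 9 3 11 12 4 5 15 2))^4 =(0 8 12 2 6 11 15 7 3 5 1 9 4)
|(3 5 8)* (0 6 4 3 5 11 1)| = 6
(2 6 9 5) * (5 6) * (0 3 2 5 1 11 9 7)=(0 3 2 1 11 9 6 7)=[3, 11, 1, 2, 4, 5, 7, 0, 8, 6, 10, 9]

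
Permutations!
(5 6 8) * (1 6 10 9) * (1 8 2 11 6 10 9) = (1 10)(2 11 6)(5 9 8) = [0, 10, 11, 3, 4, 9, 2, 7, 5, 8, 1, 6]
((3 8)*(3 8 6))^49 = ((8)(3 6))^49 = (8)(3 6)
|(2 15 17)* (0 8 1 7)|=12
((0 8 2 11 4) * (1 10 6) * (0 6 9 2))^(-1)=(0 8)(1 6 4 11 2 9 10)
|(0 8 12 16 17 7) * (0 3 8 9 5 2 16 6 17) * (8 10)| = 35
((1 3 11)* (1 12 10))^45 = ((1 3 11 12 10))^45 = (12)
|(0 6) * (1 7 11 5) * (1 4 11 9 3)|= |(0 6)(1 7 9 3)(4 11 5)|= 12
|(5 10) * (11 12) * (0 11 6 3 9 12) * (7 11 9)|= |(0 9 12 6 3 7 11)(5 10)|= 14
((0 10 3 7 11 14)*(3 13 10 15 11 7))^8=(15)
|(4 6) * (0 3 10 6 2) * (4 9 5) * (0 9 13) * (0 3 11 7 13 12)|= 8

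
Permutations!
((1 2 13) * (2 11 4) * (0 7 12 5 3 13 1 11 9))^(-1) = ((0 7 12 5 3 13 11 4 2 1 9))^(-1) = (0 9 1 2 4 11 13 3 5 12 7)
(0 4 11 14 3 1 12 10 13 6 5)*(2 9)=(0 4 11 14 3 1 12 10 13 6 5)(2 9)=[4, 12, 9, 1, 11, 0, 5, 7, 8, 2, 13, 14, 10, 6, 3]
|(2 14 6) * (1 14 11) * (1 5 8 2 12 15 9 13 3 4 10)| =|(1 14 6 12 15 9 13 3 4 10)(2 11 5 8)| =20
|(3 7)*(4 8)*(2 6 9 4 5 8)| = 4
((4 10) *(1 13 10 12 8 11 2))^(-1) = (1 2 11 8 12 4 10 13) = ((1 13 10 4 12 8 11 2))^(-1)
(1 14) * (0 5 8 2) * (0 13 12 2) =[5, 14, 13, 3, 4, 8, 6, 7, 0, 9, 10, 11, 2, 12, 1] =(0 5 8)(1 14)(2 13 12)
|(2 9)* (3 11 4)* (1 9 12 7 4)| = 8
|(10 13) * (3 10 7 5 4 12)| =|(3 10 13 7 5 4 12)| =7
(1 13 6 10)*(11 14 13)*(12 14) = [0, 11, 2, 3, 4, 5, 10, 7, 8, 9, 1, 12, 14, 6, 13] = (1 11 12 14 13 6 10)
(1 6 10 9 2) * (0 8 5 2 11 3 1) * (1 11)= (0 8 5 2)(1 6 10 9)(3 11)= [8, 6, 0, 11, 4, 2, 10, 7, 5, 1, 9, 3]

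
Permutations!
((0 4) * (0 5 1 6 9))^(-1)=(0 9 6 1 5 4)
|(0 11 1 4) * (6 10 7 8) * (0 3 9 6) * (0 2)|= 11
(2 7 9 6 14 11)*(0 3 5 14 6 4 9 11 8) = [3, 1, 7, 5, 9, 14, 6, 11, 0, 4, 10, 2, 12, 13, 8] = (0 3 5 14 8)(2 7 11)(4 9)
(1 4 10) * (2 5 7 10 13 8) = (1 4 13 8 2 5 7 10) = [0, 4, 5, 3, 13, 7, 6, 10, 2, 9, 1, 11, 12, 8]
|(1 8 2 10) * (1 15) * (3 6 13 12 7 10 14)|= |(1 8 2 14 3 6 13 12 7 10 15)|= 11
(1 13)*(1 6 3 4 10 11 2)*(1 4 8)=[0, 13, 4, 8, 10, 5, 3, 7, 1, 9, 11, 2, 12, 6]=(1 13 6 3 8)(2 4 10 11)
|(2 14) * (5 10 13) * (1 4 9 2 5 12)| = |(1 4 9 2 14 5 10 13 12)| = 9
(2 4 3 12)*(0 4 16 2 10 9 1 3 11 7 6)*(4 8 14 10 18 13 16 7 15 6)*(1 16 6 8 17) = [17, 3, 7, 12, 11, 5, 0, 4, 14, 16, 9, 15, 18, 6, 10, 8, 2, 1, 13] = (0 17 1 3 12 18 13 6)(2 7 4 11 15 8 14 10 9 16)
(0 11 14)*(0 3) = (0 11 14 3) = [11, 1, 2, 0, 4, 5, 6, 7, 8, 9, 10, 14, 12, 13, 3]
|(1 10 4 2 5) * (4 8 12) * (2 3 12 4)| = 8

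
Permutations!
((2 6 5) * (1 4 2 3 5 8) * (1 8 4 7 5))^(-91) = ((8)(1 7 5 3)(2 6 4))^(-91) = (8)(1 7 5 3)(2 4 6)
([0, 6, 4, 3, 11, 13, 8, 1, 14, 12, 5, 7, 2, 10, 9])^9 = (1 7 11 4 2 12 9 14 8 6)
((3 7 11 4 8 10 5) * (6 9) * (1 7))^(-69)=((1 7 11 4 8 10 5 3)(6 9))^(-69)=(1 4 5 7 8 3 11 10)(6 9)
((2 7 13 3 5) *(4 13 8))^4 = (2 13 7 3 8 5 4)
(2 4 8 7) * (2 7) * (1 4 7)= [0, 4, 7, 3, 8, 5, 6, 1, 2]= (1 4 8 2 7)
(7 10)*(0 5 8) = (0 5 8)(7 10) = [5, 1, 2, 3, 4, 8, 6, 10, 0, 9, 7]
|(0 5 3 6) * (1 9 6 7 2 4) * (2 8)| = |(0 5 3 7 8 2 4 1 9 6)| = 10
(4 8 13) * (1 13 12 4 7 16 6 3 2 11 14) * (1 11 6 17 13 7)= (1 7 16 17 13)(2 6 3)(4 8 12)(11 14)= [0, 7, 6, 2, 8, 5, 3, 16, 12, 9, 10, 14, 4, 1, 11, 15, 17, 13]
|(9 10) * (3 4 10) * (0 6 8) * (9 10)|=|(10)(0 6 8)(3 4 9)|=3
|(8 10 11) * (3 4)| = |(3 4)(8 10 11)| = 6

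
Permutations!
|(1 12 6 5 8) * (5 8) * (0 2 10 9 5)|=|(0 2 10 9 5)(1 12 6 8)|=20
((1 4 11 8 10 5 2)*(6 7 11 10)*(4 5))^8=((1 5 2)(4 10)(6 7 11 8))^8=(11)(1 2 5)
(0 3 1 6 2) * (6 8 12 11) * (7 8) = (0 3 1 7 8 12 11 6 2) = [3, 7, 0, 1, 4, 5, 2, 8, 12, 9, 10, 6, 11]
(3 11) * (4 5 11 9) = (3 9 4 5 11) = [0, 1, 2, 9, 5, 11, 6, 7, 8, 4, 10, 3]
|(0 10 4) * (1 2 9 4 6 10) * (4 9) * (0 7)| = 10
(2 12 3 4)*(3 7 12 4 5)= [0, 1, 4, 5, 2, 3, 6, 12, 8, 9, 10, 11, 7]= (2 4)(3 5)(7 12)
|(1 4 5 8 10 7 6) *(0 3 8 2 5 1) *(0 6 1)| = 14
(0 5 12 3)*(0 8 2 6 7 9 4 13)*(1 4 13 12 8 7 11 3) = (0 5 8 2 6 11 3 7 9 13)(1 4 12) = [5, 4, 6, 7, 12, 8, 11, 9, 2, 13, 10, 3, 1, 0]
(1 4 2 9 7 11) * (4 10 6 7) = (1 10 6 7 11)(2 9 4) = [0, 10, 9, 3, 2, 5, 7, 11, 8, 4, 6, 1]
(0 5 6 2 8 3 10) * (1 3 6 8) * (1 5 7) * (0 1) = (0 7)(1 3 10)(2 5 8 6) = [7, 3, 5, 10, 4, 8, 2, 0, 6, 9, 1]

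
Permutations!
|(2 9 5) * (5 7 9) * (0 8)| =2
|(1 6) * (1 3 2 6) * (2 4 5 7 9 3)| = 10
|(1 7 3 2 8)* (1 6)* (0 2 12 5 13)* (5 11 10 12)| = 9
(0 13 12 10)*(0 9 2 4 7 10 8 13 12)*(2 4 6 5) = [12, 1, 6, 3, 7, 2, 5, 10, 13, 4, 9, 11, 8, 0] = (0 12 8 13)(2 6 5)(4 7 10 9)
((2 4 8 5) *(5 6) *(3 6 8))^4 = (8)(2 5 6 3 4)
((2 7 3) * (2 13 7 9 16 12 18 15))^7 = (2 9 16 12 18 15)(3 13 7)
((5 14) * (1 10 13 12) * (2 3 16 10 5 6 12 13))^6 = (1 5 14 6 12)(2 16)(3 10)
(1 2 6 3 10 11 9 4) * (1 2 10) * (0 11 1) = (0 11 9 4 2 6 3)(1 10) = [11, 10, 6, 0, 2, 5, 3, 7, 8, 4, 1, 9]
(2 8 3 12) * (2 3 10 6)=(2 8 10 6)(3 12)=[0, 1, 8, 12, 4, 5, 2, 7, 10, 9, 6, 11, 3]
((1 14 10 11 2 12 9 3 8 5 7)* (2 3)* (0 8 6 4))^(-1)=((0 8 5 7 1 14 10 11 3 6 4)(2 12 9))^(-1)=(0 4 6 3 11 10 14 1 7 5 8)(2 9 12)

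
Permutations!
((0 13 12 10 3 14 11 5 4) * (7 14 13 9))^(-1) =((0 9 7 14 11 5 4)(3 13 12 10))^(-1) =(0 4 5 11 14 7 9)(3 10 12 13)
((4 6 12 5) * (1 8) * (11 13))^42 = (13)(4 12)(5 6)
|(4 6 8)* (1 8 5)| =5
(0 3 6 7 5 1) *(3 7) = (0 7 5 1)(3 6) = [7, 0, 2, 6, 4, 1, 3, 5]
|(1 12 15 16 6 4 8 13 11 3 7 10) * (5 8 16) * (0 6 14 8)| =|(0 6 4 16 14 8 13 11 3 7 10 1 12 15 5)| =15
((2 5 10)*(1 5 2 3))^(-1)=((1 5 10 3))^(-1)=(1 3 10 5)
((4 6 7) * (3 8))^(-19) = ((3 8)(4 6 7))^(-19) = (3 8)(4 7 6)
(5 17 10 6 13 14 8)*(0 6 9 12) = [6, 1, 2, 3, 4, 17, 13, 7, 5, 12, 9, 11, 0, 14, 8, 15, 16, 10] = (0 6 13 14 8 5 17 10 9 12)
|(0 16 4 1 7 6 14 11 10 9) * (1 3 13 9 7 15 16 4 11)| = 40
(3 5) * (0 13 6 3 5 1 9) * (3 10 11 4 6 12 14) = (0 13 12 14 3 1 9)(4 6 10 11) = [13, 9, 2, 1, 6, 5, 10, 7, 8, 0, 11, 4, 14, 12, 3]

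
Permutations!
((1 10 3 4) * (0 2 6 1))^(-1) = ((0 2 6 1 10 3 4))^(-1) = (0 4 3 10 1 6 2)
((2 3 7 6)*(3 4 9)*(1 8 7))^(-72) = (9)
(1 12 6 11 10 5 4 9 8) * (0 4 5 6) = (0 4 9 8 1 12)(6 11 10) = [4, 12, 2, 3, 9, 5, 11, 7, 1, 8, 6, 10, 0]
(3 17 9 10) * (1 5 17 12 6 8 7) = (1 5 17 9 10 3 12 6 8 7) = [0, 5, 2, 12, 4, 17, 8, 1, 7, 10, 3, 11, 6, 13, 14, 15, 16, 9]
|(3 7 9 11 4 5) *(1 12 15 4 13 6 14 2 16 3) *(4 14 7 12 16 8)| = 10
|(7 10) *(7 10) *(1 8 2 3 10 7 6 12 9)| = 9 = |(1 8 2 3 10 7 6 12 9)|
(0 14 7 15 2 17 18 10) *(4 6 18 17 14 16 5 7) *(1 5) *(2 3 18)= (0 16 1 5 7 15 3 18 10)(2 14 4 6)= [16, 5, 14, 18, 6, 7, 2, 15, 8, 9, 0, 11, 12, 13, 4, 3, 1, 17, 10]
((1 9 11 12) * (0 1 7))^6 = ((0 1 9 11 12 7))^6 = (12)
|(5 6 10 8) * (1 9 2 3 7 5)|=|(1 9 2 3 7 5 6 10 8)|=9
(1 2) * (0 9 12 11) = (0 9 12 11)(1 2) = [9, 2, 1, 3, 4, 5, 6, 7, 8, 12, 10, 0, 11]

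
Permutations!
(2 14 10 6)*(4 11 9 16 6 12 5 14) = (2 4 11 9 16 6)(5 14 10 12) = [0, 1, 4, 3, 11, 14, 2, 7, 8, 16, 12, 9, 5, 13, 10, 15, 6]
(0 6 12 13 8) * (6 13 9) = [13, 1, 2, 3, 4, 5, 12, 7, 0, 6, 10, 11, 9, 8] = (0 13 8)(6 12 9)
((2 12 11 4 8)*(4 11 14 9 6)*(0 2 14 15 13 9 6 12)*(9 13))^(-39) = ((0 2)(4 8 14 6)(9 12 15))^(-39) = (15)(0 2)(4 8 14 6)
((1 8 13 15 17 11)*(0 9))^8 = (1 13 17)(8 15 11)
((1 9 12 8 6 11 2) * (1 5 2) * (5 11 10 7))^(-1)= (1 11 2 5 7 10 6 8 12 9)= ((1 9 12 8 6 10 7 5 2 11))^(-1)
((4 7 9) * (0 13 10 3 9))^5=((0 13 10 3 9 4 7))^5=(0 4 3 13 7 9 10)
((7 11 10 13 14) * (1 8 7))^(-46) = (1 11 14 7 13 8 10)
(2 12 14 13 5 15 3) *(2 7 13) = (2 12 14)(3 7 13 5 15) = [0, 1, 12, 7, 4, 15, 6, 13, 8, 9, 10, 11, 14, 5, 2, 3]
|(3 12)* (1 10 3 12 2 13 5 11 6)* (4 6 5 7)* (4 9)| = 18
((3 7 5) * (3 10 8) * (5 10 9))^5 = (3 7 10 8)(5 9)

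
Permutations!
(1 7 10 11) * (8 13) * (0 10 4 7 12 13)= (0 10 11 1 12 13 8)(4 7)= [10, 12, 2, 3, 7, 5, 6, 4, 0, 9, 11, 1, 13, 8]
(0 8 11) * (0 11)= (11)(0 8)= [8, 1, 2, 3, 4, 5, 6, 7, 0, 9, 10, 11]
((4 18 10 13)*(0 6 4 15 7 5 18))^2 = ((0 6 4)(5 18 10 13 15 7))^2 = (0 4 6)(5 10 15)(7 18 13)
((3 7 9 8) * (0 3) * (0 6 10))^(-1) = (0 10 6 8 9 7 3)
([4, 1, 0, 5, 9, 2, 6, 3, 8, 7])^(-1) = [2, 1, 5, 7, 0, 3, 6, 9, 8, 4]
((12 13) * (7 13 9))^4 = (13)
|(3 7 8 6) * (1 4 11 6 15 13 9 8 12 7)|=20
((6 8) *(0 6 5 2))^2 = ((0 6 8 5 2))^2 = (0 8 2 6 5)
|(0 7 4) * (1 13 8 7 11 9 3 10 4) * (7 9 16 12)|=12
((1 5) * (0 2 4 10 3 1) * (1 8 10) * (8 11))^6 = (0 2 4 1 5)(3 8)(10 11)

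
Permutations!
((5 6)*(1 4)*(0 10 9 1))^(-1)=(0 4 1 9 10)(5 6)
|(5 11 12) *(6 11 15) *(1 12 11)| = 5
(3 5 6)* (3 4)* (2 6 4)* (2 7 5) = (2 6 7 5 4 3) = [0, 1, 6, 2, 3, 4, 7, 5]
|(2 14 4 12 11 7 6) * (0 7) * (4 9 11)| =|(0 7 6 2 14 9 11)(4 12)| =14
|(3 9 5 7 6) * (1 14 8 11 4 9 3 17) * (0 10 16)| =|(0 10 16)(1 14 8 11 4 9 5 7 6 17)| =30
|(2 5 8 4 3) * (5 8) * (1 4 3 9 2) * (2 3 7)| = |(1 4 9 3)(2 8 7)| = 12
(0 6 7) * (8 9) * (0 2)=[6, 1, 0, 3, 4, 5, 7, 2, 9, 8]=(0 6 7 2)(8 9)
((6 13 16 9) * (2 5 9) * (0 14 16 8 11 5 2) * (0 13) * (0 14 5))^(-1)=((0 5 9 6 14 16 13 8 11))^(-1)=(0 11 8 13 16 14 6 9 5)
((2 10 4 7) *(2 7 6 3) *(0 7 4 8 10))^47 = (0 2 3 6 4 7)(8 10) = ((0 7 4 6 3 2)(8 10))^47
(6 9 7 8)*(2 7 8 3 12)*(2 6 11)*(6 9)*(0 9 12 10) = (12)(0 9 8 11 2 7 3 10) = [9, 1, 7, 10, 4, 5, 6, 3, 11, 8, 0, 2, 12]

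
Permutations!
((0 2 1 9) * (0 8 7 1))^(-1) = (0 2)(1 7 8 9)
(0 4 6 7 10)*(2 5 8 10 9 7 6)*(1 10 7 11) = (0 4 2 5 8 7 9 11 1 10) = [4, 10, 5, 3, 2, 8, 6, 9, 7, 11, 0, 1]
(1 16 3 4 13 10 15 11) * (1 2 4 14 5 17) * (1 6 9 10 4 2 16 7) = (1 7)(3 14 5 17 6 9 10 15 11 16)(4 13) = [0, 7, 2, 14, 13, 17, 9, 1, 8, 10, 15, 16, 12, 4, 5, 11, 3, 6]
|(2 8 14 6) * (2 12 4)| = |(2 8 14 6 12 4)| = 6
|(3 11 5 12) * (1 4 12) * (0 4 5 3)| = |(0 4 12)(1 5)(3 11)| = 6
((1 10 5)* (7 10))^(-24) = ((1 7 10 5))^(-24) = (10)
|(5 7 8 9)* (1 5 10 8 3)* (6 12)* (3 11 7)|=6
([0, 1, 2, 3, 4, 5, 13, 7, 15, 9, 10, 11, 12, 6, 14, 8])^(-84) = (15)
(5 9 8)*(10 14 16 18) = [0, 1, 2, 3, 4, 9, 6, 7, 5, 8, 14, 11, 12, 13, 16, 15, 18, 17, 10] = (5 9 8)(10 14 16 18)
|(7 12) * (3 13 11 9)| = |(3 13 11 9)(7 12)| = 4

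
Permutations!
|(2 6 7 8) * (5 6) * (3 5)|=|(2 3 5 6 7 8)|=6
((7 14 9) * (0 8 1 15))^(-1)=(0 15 1 8)(7 9 14)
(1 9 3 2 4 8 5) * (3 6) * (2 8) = (1 9 6 3 8 5)(2 4) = [0, 9, 4, 8, 2, 1, 3, 7, 5, 6]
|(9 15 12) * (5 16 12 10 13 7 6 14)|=10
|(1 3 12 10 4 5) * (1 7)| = 7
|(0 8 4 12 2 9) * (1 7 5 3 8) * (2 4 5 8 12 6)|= 11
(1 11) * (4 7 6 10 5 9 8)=(1 11)(4 7 6 10 5 9 8)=[0, 11, 2, 3, 7, 9, 10, 6, 4, 8, 5, 1]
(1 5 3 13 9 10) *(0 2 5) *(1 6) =[2, 0, 5, 13, 4, 3, 1, 7, 8, 10, 6, 11, 12, 9] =(0 2 5 3 13 9 10 6 1)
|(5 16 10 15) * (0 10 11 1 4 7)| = 9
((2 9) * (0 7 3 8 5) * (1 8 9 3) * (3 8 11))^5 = (0 9 7 2 1 8 11 5 3)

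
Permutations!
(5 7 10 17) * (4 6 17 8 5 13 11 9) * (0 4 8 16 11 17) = (0 4 6)(5 7 10 16 11 9 8)(13 17) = [4, 1, 2, 3, 6, 7, 0, 10, 5, 8, 16, 9, 12, 17, 14, 15, 11, 13]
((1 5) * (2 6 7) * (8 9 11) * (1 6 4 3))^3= (11)(1 7 3 6 4 5 2)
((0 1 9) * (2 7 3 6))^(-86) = (0 1 9)(2 3)(6 7)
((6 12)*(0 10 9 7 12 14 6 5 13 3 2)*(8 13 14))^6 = (0 14)(2 5)(3 12)(6 10)(7 13)(8 9)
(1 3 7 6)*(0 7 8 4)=[7, 3, 2, 8, 0, 5, 1, 6, 4]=(0 7 6 1 3 8 4)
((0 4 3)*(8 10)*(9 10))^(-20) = (0 4 3)(8 9 10)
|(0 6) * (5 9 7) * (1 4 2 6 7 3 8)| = 10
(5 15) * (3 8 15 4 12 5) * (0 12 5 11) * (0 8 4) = (0 12 11 8 15 3 4 5) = [12, 1, 2, 4, 5, 0, 6, 7, 15, 9, 10, 8, 11, 13, 14, 3]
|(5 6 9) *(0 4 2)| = 3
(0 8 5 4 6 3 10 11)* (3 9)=[8, 1, 2, 10, 6, 4, 9, 7, 5, 3, 11, 0]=(0 8 5 4 6 9 3 10 11)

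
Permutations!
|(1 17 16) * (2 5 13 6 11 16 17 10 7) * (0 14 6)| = 11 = |(17)(0 14 6 11 16 1 10 7 2 5 13)|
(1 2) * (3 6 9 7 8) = (1 2)(3 6 9 7 8) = [0, 2, 1, 6, 4, 5, 9, 8, 3, 7]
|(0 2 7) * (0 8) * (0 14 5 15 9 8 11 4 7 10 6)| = 60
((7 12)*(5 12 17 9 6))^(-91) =((5 12 7 17 9 6))^(-91) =(5 6 9 17 7 12)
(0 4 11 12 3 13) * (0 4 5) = (0 5)(3 13 4 11 12) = [5, 1, 2, 13, 11, 0, 6, 7, 8, 9, 10, 12, 3, 4]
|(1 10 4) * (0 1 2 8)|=|(0 1 10 4 2 8)|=6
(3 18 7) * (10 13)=(3 18 7)(10 13)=[0, 1, 2, 18, 4, 5, 6, 3, 8, 9, 13, 11, 12, 10, 14, 15, 16, 17, 7]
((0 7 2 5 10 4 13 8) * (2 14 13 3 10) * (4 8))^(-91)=((0 7 14 13 4 3 10 8)(2 5))^(-91)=(0 3 14 8 4 7 10 13)(2 5)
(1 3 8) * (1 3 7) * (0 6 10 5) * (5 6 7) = [7, 5, 2, 8, 4, 0, 10, 1, 3, 9, 6] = (0 7 1 5)(3 8)(6 10)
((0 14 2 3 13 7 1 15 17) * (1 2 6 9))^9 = (0 6 1 17 14 9 15)(2 3 13 7)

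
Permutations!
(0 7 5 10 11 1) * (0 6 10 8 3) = (0 7 5 8 3)(1 6 10 11) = [7, 6, 2, 0, 4, 8, 10, 5, 3, 9, 11, 1]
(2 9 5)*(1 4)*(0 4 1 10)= (0 4 10)(2 9 5)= [4, 1, 9, 3, 10, 2, 6, 7, 8, 5, 0]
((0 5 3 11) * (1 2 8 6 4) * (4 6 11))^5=(0 2 3 11 1 5 8 4)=((0 5 3 4 1 2 8 11))^5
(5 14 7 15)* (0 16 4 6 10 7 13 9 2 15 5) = [16, 1, 15, 3, 6, 14, 10, 5, 8, 2, 7, 11, 12, 9, 13, 0, 4] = (0 16 4 6 10 7 5 14 13 9 2 15)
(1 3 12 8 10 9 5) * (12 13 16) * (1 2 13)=(1 3)(2 13 16 12 8 10 9 5)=[0, 3, 13, 1, 4, 2, 6, 7, 10, 5, 9, 11, 8, 16, 14, 15, 12]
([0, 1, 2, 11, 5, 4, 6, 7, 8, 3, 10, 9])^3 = (11)(4 5)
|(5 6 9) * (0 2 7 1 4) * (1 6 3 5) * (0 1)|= 10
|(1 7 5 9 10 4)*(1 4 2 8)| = 7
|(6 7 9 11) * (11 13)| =5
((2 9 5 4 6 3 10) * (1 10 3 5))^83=(1 9 2 10)(4 5 6)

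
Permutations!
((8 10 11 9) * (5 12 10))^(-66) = ((5 12 10 11 9 8))^(-66) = (12)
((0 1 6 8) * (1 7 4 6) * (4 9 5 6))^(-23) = (0 7 9 5 6 8)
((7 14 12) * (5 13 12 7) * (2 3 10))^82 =(14)(2 3 10)(5 13 12) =((2 3 10)(5 13 12)(7 14))^82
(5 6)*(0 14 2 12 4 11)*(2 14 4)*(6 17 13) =(0 4 11)(2 12)(5 17 13 6) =[4, 1, 12, 3, 11, 17, 5, 7, 8, 9, 10, 0, 2, 6, 14, 15, 16, 13]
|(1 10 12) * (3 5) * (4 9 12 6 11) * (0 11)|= |(0 11 4 9 12 1 10 6)(3 5)|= 8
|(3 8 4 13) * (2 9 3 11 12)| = |(2 9 3 8 4 13 11 12)| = 8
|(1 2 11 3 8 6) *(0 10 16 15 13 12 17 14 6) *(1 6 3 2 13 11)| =|(0 10 16 15 11 2 1 13 12 17 14 3 8)| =13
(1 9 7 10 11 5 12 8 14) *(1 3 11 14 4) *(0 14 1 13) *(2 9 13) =(0 14 3 11 5 12 8 4 2 9 7 10 1 13) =[14, 13, 9, 11, 2, 12, 6, 10, 4, 7, 1, 5, 8, 0, 3]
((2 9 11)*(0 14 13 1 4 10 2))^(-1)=(0 11 9 2 10 4 1 13 14)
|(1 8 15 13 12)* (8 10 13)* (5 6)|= 4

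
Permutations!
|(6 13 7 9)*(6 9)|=3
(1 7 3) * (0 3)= (0 3 1 7)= [3, 7, 2, 1, 4, 5, 6, 0]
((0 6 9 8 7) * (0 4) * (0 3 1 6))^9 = (1 9 7 3 6 8 4)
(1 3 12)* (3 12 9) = [0, 12, 2, 9, 4, 5, 6, 7, 8, 3, 10, 11, 1] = (1 12)(3 9)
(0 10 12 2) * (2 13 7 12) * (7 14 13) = (0 10 2)(7 12)(13 14) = [10, 1, 0, 3, 4, 5, 6, 12, 8, 9, 2, 11, 7, 14, 13]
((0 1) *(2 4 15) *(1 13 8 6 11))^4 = (0 11 8)(1 6 13)(2 4 15)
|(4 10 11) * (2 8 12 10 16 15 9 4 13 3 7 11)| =|(2 8 12 10)(3 7 11 13)(4 16 15 9)| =4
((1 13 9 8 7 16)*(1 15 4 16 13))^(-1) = (4 15 16)(7 8 9 13)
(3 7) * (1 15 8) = (1 15 8)(3 7) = [0, 15, 2, 7, 4, 5, 6, 3, 1, 9, 10, 11, 12, 13, 14, 8]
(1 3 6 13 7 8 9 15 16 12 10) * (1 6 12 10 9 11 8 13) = (1 3 12 9 15 16 10 6)(7 13)(8 11) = [0, 3, 2, 12, 4, 5, 1, 13, 11, 15, 6, 8, 9, 7, 14, 16, 10]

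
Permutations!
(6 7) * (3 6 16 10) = (3 6 7 16 10) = [0, 1, 2, 6, 4, 5, 7, 16, 8, 9, 3, 11, 12, 13, 14, 15, 10]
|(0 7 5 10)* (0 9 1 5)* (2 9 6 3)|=|(0 7)(1 5 10 6 3 2 9)|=14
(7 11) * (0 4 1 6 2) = (0 4 1 6 2)(7 11) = [4, 6, 0, 3, 1, 5, 2, 11, 8, 9, 10, 7]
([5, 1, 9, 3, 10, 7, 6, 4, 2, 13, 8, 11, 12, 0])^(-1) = [13, 1, 8, 3, 7, 0, 6, 5, 10, 2, 4, 11, 12, 9]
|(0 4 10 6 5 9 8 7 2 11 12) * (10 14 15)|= 13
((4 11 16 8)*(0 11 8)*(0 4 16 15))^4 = ((0 11 15)(4 8 16))^4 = (0 11 15)(4 8 16)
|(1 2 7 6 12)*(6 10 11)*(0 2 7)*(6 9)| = |(0 2)(1 7 10 11 9 6 12)| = 14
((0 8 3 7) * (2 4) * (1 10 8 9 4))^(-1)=(0 7 3 8 10 1 2 4 9)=((0 9 4 2 1 10 8 3 7))^(-1)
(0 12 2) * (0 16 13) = (0 12 2 16 13) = [12, 1, 16, 3, 4, 5, 6, 7, 8, 9, 10, 11, 2, 0, 14, 15, 13]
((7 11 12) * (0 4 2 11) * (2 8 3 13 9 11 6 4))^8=((0 2 6 4 8 3 13 9 11 12 7))^8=(0 11 3 6 7 9 8 2 12 13 4)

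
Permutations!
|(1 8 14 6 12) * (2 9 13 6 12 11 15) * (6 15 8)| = 12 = |(1 6 11 8 14 12)(2 9 13 15)|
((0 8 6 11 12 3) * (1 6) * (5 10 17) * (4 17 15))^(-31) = ((0 8 1 6 11 12 3)(4 17 5 10 15))^(-31) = (0 11 8 12 1 3 6)(4 15 10 5 17)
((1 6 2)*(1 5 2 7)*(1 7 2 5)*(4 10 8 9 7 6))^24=((1 4 10 8 9 7 6 2))^24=(10)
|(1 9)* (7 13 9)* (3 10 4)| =12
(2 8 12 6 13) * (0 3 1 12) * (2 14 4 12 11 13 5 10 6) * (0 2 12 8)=(0 3 1 11 13 14 4 8 2)(5 10 6)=[3, 11, 0, 1, 8, 10, 5, 7, 2, 9, 6, 13, 12, 14, 4]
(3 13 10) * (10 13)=(13)(3 10)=[0, 1, 2, 10, 4, 5, 6, 7, 8, 9, 3, 11, 12, 13]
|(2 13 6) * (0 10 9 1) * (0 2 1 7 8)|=|(0 10 9 7 8)(1 2 13 6)|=20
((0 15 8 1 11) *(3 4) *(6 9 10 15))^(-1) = (0 11 1 8 15 10 9 6)(3 4)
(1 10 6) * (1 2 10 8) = (1 8)(2 10 6) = [0, 8, 10, 3, 4, 5, 2, 7, 1, 9, 6]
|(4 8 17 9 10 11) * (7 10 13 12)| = 9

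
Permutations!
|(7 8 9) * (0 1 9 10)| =6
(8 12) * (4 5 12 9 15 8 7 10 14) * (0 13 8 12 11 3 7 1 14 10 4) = (0 13 8 9 15 12 1 14)(3 7 4 5 11) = [13, 14, 2, 7, 5, 11, 6, 4, 9, 15, 10, 3, 1, 8, 0, 12]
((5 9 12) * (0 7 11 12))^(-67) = (0 9 5 12 11 7)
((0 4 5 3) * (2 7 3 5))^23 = ((0 4 2 7 3))^23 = (0 7 4 3 2)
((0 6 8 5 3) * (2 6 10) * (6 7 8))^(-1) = (0 3 5 8 7 2 10)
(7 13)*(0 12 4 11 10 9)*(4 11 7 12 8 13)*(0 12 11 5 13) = (0 8)(4 7)(5 13 11 10 9 12) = [8, 1, 2, 3, 7, 13, 6, 4, 0, 12, 9, 10, 5, 11]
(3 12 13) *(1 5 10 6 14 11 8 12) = (1 5 10 6 14 11 8 12 13 3) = [0, 5, 2, 1, 4, 10, 14, 7, 12, 9, 6, 8, 13, 3, 11]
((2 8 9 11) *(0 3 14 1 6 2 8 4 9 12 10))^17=(0 2 12 1 11 3 4 10 6 8 14 9)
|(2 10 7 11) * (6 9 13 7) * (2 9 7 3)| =8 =|(2 10 6 7 11 9 13 3)|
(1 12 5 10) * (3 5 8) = (1 12 8 3 5 10) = [0, 12, 2, 5, 4, 10, 6, 7, 3, 9, 1, 11, 8]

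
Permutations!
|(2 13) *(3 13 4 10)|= |(2 4 10 3 13)|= 5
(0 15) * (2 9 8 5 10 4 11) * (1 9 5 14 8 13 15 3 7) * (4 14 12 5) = (0 3 7 1 9 13 15)(2 4 11)(5 10 14 8 12) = [3, 9, 4, 7, 11, 10, 6, 1, 12, 13, 14, 2, 5, 15, 8, 0]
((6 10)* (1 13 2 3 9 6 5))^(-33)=(1 5 10 6 9 3 2 13)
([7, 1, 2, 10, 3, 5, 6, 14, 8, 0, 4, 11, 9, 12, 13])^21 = (0 13)(7 12)(9 14)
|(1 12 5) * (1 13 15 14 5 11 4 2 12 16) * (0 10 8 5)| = |(0 10 8 5 13 15 14)(1 16)(2 12 11 4)| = 28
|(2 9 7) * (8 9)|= 4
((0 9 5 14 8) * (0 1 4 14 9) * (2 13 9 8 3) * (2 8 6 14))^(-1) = (1 8 3 14 6 5 9 13 2 4)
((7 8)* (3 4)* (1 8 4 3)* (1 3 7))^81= ((1 8)(3 7 4))^81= (1 8)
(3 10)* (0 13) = (0 13)(3 10) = [13, 1, 2, 10, 4, 5, 6, 7, 8, 9, 3, 11, 12, 0]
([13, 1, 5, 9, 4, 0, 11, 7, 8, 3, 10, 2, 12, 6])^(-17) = [13, 1, 5, 9, 4, 0, 11, 7, 8, 3, 10, 2, 12, 6]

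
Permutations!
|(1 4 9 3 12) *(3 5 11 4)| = |(1 3 12)(4 9 5 11)| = 12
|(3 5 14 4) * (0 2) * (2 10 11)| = |(0 10 11 2)(3 5 14 4)| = 4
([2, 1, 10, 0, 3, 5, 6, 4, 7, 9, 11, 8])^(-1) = (0 3 4 7 8 11 10 2)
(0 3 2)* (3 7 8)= (0 7 8 3 2)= [7, 1, 0, 2, 4, 5, 6, 8, 3]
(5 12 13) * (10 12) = (5 10 12 13) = [0, 1, 2, 3, 4, 10, 6, 7, 8, 9, 12, 11, 13, 5]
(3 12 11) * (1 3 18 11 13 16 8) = [0, 3, 2, 12, 4, 5, 6, 7, 1, 9, 10, 18, 13, 16, 14, 15, 8, 17, 11] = (1 3 12 13 16 8)(11 18)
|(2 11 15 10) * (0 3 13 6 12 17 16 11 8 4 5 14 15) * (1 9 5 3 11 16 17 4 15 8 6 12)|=|(17)(0 11)(1 9 5 14 8 15 10 2 6)(3 13 12 4)|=36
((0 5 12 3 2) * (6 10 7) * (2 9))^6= (12)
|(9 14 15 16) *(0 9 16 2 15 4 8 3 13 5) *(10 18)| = |(0 9 14 4 8 3 13 5)(2 15)(10 18)| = 8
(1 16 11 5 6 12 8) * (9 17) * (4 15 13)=(1 16 11 5 6 12 8)(4 15 13)(9 17)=[0, 16, 2, 3, 15, 6, 12, 7, 1, 17, 10, 5, 8, 4, 14, 13, 11, 9]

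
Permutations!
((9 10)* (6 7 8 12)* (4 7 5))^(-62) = (4 6 8)(5 12 7)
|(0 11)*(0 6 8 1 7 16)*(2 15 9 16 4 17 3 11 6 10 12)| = |(0 6 8 1 7 4 17 3 11 10 12 2 15 9 16)| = 15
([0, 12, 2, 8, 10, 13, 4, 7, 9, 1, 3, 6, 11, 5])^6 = [0, 3, 2, 6, 12, 5, 1, 7, 4, 10, 11, 9, 8, 13]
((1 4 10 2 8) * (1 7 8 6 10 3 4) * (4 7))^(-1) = ((2 6 10)(3 7 8 4))^(-1) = (2 10 6)(3 4 8 7)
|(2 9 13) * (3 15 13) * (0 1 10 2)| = |(0 1 10 2 9 3 15 13)| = 8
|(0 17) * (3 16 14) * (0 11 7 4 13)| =6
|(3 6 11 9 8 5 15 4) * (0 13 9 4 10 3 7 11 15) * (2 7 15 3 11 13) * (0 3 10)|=13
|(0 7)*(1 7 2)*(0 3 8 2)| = 5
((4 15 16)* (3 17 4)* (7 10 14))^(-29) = ((3 17 4 15 16)(7 10 14))^(-29) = (3 17 4 15 16)(7 10 14)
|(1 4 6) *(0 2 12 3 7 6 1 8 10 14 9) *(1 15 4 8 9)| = |(0 2 12 3 7 6 9)(1 8 10 14)(4 15)| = 28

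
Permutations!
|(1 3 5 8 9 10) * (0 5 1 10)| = 4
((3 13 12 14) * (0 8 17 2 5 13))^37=(0 8 17 2 5 13 12 14 3)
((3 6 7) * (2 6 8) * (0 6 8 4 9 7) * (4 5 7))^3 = ((0 6)(2 8)(3 5 7)(4 9))^3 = (0 6)(2 8)(4 9)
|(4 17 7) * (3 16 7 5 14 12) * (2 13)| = 8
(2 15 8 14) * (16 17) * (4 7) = (2 15 8 14)(4 7)(16 17) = [0, 1, 15, 3, 7, 5, 6, 4, 14, 9, 10, 11, 12, 13, 2, 8, 17, 16]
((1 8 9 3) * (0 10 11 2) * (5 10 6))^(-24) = ((0 6 5 10 11 2)(1 8 9 3))^(-24) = (11)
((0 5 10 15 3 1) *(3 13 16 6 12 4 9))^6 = (0 6)(1 16)(3 13)(4 10)(5 12)(9 15)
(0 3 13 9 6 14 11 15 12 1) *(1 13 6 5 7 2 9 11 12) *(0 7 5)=(0 3 6 14 12 13 11 15 1 7 2 9)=[3, 7, 9, 6, 4, 5, 14, 2, 8, 0, 10, 15, 13, 11, 12, 1]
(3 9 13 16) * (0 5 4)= (0 5 4)(3 9 13 16)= [5, 1, 2, 9, 0, 4, 6, 7, 8, 13, 10, 11, 12, 16, 14, 15, 3]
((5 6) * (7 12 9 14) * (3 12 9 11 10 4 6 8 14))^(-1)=(3 9 7 14 8 5 6 4 10 11 12)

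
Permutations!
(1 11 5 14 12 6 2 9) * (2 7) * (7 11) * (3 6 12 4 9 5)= [0, 7, 5, 6, 9, 14, 11, 2, 8, 1, 10, 3, 12, 13, 4]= (1 7 2 5 14 4 9)(3 6 11)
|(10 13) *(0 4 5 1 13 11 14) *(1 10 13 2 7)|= |(0 4 5 10 11 14)(1 2 7)|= 6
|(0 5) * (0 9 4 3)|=|(0 5 9 4 3)|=5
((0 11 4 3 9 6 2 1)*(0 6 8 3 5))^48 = ((0 11 4 5)(1 6 2)(3 9 8))^48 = (11)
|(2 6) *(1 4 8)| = |(1 4 8)(2 6)| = 6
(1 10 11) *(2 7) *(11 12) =(1 10 12 11)(2 7) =[0, 10, 7, 3, 4, 5, 6, 2, 8, 9, 12, 1, 11]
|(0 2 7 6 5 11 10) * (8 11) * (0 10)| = 7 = |(0 2 7 6 5 8 11)|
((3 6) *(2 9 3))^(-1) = (2 6 3 9) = ((2 9 3 6))^(-1)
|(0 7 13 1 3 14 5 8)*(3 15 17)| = 10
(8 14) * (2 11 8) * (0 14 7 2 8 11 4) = (0 14 8 7 2 4) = [14, 1, 4, 3, 0, 5, 6, 2, 7, 9, 10, 11, 12, 13, 8]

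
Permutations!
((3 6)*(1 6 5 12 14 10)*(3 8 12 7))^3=(1 12)(6 14)(8 10)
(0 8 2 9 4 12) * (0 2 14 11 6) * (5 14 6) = (0 8 6)(2 9 4 12)(5 14 11) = [8, 1, 9, 3, 12, 14, 0, 7, 6, 4, 10, 5, 2, 13, 11]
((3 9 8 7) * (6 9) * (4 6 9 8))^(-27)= ((3 9 4 6 8 7))^(-27)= (3 6)(4 7)(8 9)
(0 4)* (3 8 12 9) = [4, 1, 2, 8, 0, 5, 6, 7, 12, 3, 10, 11, 9] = (0 4)(3 8 12 9)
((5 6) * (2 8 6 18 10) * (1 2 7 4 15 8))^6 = (4 10 5 8)(6 15 7 18)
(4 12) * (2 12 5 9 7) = (2 12 4 5 9 7) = [0, 1, 12, 3, 5, 9, 6, 2, 8, 7, 10, 11, 4]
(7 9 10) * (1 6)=[0, 6, 2, 3, 4, 5, 1, 9, 8, 10, 7]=(1 6)(7 9 10)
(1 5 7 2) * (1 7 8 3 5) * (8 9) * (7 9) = [0, 1, 9, 5, 4, 7, 6, 2, 3, 8] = (2 9 8 3 5 7)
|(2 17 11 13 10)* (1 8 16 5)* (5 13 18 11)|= 8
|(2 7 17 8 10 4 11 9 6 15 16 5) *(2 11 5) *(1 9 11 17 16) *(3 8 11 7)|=20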